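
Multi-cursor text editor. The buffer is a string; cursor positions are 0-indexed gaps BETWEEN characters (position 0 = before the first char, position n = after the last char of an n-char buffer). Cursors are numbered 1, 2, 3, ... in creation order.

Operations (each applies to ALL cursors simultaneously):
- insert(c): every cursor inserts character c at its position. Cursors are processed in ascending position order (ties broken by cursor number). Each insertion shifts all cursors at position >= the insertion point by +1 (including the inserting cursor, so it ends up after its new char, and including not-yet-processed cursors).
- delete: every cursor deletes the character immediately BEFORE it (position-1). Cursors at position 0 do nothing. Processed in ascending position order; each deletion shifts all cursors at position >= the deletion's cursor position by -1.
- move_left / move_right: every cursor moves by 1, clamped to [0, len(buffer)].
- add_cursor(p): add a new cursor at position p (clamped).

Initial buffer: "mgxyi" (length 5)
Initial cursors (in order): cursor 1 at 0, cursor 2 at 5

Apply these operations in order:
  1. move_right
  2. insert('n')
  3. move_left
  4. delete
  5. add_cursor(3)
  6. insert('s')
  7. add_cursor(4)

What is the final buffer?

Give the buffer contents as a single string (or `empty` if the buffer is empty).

After op 1 (move_right): buffer="mgxyi" (len 5), cursors c1@1 c2@5, authorship .....
After op 2 (insert('n')): buffer="mngxyin" (len 7), cursors c1@2 c2@7, authorship .1....2
After op 3 (move_left): buffer="mngxyin" (len 7), cursors c1@1 c2@6, authorship .1....2
After op 4 (delete): buffer="ngxyn" (len 5), cursors c1@0 c2@4, authorship 1...2
After op 5 (add_cursor(3)): buffer="ngxyn" (len 5), cursors c1@0 c3@3 c2@4, authorship 1...2
After op 6 (insert('s')): buffer="sngxsysn" (len 8), cursors c1@1 c3@5 c2@7, authorship 11..3.22
After op 7 (add_cursor(4)): buffer="sngxsysn" (len 8), cursors c1@1 c4@4 c3@5 c2@7, authorship 11..3.22

Answer: sngxsysn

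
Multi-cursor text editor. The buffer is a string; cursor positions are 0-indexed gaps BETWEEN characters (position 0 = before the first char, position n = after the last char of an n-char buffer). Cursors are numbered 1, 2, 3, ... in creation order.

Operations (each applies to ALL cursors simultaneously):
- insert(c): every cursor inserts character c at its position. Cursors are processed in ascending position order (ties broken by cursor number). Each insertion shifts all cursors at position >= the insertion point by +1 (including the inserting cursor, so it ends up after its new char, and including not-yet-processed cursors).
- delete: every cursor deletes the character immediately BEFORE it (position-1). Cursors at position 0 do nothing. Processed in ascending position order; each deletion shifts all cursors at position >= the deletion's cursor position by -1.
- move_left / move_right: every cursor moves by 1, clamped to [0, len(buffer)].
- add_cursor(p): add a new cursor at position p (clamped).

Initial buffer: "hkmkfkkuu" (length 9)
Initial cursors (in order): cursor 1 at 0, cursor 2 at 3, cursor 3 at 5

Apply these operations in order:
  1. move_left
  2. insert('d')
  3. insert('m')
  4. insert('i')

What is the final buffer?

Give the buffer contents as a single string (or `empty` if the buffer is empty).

Answer: dmihkdmimkdmifkkuu

Derivation:
After op 1 (move_left): buffer="hkmkfkkuu" (len 9), cursors c1@0 c2@2 c3@4, authorship .........
After op 2 (insert('d')): buffer="dhkdmkdfkkuu" (len 12), cursors c1@1 c2@4 c3@7, authorship 1..2..3.....
After op 3 (insert('m')): buffer="dmhkdmmkdmfkkuu" (len 15), cursors c1@2 c2@6 c3@10, authorship 11..22..33.....
After op 4 (insert('i')): buffer="dmihkdmimkdmifkkuu" (len 18), cursors c1@3 c2@8 c3@13, authorship 111..222..333.....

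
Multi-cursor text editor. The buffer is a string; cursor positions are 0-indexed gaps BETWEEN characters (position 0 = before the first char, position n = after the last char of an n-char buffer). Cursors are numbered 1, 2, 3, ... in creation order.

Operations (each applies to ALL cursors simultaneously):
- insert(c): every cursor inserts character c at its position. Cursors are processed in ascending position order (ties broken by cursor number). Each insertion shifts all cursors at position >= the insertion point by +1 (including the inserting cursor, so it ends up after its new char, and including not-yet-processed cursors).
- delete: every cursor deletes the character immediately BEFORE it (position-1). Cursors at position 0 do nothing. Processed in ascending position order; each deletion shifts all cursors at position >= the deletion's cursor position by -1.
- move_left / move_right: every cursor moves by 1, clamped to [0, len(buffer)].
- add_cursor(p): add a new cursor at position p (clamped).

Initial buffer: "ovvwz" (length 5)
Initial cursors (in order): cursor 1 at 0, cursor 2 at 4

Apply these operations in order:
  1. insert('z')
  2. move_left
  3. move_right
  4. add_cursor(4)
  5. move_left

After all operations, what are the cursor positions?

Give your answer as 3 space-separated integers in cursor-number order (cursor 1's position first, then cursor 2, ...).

Answer: 0 5 3

Derivation:
After op 1 (insert('z')): buffer="zovvwzz" (len 7), cursors c1@1 c2@6, authorship 1....2.
After op 2 (move_left): buffer="zovvwzz" (len 7), cursors c1@0 c2@5, authorship 1....2.
After op 3 (move_right): buffer="zovvwzz" (len 7), cursors c1@1 c2@6, authorship 1....2.
After op 4 (add_cursor(4)): buffer="zovvwzz" (len 7), cursors c1@1 c3@4 c2@6, authorship 1....2.
After op 5 (move_left): buffer="zovvwzz" (len 7), cursors c1@0 c3@3 c2@5, authorship 1....2.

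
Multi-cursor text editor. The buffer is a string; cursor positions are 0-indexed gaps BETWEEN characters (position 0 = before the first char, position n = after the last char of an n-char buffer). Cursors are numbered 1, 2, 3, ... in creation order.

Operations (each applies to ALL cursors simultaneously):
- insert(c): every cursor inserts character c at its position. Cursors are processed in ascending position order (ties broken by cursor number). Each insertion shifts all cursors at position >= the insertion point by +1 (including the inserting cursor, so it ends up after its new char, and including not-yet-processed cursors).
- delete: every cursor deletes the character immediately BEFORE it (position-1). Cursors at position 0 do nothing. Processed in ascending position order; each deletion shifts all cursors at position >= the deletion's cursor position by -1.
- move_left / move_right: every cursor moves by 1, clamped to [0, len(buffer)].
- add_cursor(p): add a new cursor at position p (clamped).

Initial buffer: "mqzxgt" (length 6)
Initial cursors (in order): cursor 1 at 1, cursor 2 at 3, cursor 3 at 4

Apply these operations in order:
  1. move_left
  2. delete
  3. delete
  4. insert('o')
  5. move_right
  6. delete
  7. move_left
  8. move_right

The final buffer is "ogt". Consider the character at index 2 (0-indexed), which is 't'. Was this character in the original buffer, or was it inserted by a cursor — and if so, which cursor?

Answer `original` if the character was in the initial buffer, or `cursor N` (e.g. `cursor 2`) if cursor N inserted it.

Answer: original

Derivation:
After op 1 (move_left): buffer="mqzxgt" (len 6), cursors c1@0 c2@2 c3@3, authorship ......
After op 2 (delete): buffer="mxgt" (len 4), cursors c1@0 c2@1 c3@1, authorship ....
After op 3 (delete): buffer="xgt" (len 3), cursors c1@0 c2@0 c3@0, authorship ...
After op 4 (insert('o')): buffer="oooxgt" (len 6), cursors c1@3 c2@3 c3@3, authorship 123...
After op 5 (move_right): buffer="oooxgt" (len 6), cursors c1@4 c2@4 c3@4, authorship 123...
After op 6 (delete): buffer="ogt" (len 3), cursors c1@1 c2@1 c3@1, authorship 1..
After op 7 (move_left): buffer="ogt" (len 3), cursors c1@0 c2@0 c3@0, authorship 1..
After op 8 (move_right): buffer="ogt" (len 3), cursors c1@1 c2@1 c3@1, authorship 1..
Authorship (.=original, N=cursor N): 1 . .
Index 2: author = original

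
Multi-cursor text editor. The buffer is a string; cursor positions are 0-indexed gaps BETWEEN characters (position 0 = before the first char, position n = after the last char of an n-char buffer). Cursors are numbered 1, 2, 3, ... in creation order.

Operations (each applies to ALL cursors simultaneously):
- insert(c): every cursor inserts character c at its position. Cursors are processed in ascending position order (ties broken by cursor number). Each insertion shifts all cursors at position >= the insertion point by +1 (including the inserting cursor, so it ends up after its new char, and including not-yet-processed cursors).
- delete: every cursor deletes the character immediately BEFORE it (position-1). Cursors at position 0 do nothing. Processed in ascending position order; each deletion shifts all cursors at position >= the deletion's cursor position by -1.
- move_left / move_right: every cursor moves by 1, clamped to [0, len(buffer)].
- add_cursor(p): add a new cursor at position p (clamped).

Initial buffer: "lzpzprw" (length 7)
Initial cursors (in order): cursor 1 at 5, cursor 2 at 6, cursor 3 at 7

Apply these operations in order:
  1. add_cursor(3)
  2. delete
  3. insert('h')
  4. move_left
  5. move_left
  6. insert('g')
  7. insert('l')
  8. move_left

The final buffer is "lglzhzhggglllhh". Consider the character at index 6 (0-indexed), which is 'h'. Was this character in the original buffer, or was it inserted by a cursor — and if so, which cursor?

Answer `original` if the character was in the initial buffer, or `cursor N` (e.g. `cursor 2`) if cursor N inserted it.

After op 1 (add_cursor(3)): buffer="lzpzprw" (len 7), cursors c4@3 c1@5 c2@6 c3@7, authorship .......
After op 2 (delete): buffer="lzz" (len 3), cursors c4@2 c1@3 c2@3 c3@3, authorship ...
After op 3 (insert('h')): buffer="lzhzhhh" (len 7), cursors c4@3 c1@7 c2@7 c3@7, authorship ..4.123
After op 4 (move_left): buffer="lzhzhhh" (len 7), cursors c4@2 c1@6 c2@6 c3@6, authorship ..4.123
After op 5 (move_left): buffer="lzhzhhh" (len 7), cursors c4@1 c1@5 c2@5 c3@5, authorship ..4.123
After op 6 (insert('g')): buffer="lgzhzhggghh" (len 11), cursors c4@2 c1@9 c2@9 c3@9, authorship .4.4.112323
After op 7 (insert('l')): buffer="lglzhzhggglllhh" (len 15), cursors c4@3 c1@13 c2@13 c3@13, authorship .44.4.112312323
After op 8 (move_left): buffer="lglzhzhggglllhh" (len 15), cursors c4@2 c1@12 c2@12 c3@12, authorship .44.4.112312323
Authorship (.=original, N=cursor N): . 4 4 . 4 . 1 1 2 3 1 2 3 2 3
Index 6: author = 1

Answer: cursor 1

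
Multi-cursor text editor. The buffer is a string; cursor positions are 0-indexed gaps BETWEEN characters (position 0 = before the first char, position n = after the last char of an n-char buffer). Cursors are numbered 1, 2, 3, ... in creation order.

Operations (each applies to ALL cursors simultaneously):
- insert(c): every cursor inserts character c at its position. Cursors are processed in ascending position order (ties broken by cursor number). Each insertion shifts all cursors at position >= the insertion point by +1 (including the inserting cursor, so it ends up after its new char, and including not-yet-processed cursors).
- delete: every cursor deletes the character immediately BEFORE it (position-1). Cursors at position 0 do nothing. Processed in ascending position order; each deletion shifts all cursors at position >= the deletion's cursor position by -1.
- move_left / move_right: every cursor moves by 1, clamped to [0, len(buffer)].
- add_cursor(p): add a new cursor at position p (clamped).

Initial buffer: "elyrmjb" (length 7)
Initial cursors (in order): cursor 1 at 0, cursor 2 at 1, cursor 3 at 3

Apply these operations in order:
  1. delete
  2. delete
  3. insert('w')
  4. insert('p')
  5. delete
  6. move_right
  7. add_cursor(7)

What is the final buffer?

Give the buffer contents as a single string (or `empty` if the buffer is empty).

After op 1 (delete): buffer="lrmjb" (len 5), cursors c1@0 c2@0 c3@1, authorship .....
After op 2 (delete): buffer="rmjb" (len 4), cursors c1@0 c2@0 c3@0, authorship ....
After op 3 (insert('w')): buffer="wwwrmjb" (len 7), cursors c1@3 c2@3 c3@3, authorship 123....
After op 4 (insert('p')): buffer="wwwppprmjb" (len 10), cursors c1@6 c2@6 c3@6, authorship 123123....
After op 5 (delete): buffer="wwwrmjb" (len 7), cursors c1@3 c2@3 c3@3, authorship 123....
After op 6 (move_right): buffer="wwwrmjb" (len 7), cursors c1@4 c2@4 c3@4, authorship 123....
After op 7 (add_cursor(7)): buffer="wwwrmjb" (len 7), cursors c1@4 c2@4 c3@4 c4@7, authorship 123....

Answer: wwwrmjb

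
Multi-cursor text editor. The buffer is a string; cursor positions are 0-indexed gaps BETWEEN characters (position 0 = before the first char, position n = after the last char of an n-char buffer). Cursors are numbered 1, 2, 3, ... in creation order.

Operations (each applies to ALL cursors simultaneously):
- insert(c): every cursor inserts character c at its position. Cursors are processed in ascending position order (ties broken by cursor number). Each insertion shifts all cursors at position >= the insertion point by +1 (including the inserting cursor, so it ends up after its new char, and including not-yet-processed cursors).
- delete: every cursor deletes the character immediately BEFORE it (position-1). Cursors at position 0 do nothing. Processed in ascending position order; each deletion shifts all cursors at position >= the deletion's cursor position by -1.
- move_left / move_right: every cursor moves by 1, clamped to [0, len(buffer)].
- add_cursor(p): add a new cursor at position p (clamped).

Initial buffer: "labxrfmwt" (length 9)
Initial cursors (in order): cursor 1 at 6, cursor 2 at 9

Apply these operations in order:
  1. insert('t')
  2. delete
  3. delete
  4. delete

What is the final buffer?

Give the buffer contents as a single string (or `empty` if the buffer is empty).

After op 1 (insert('t')): buffer="labxrftmwtt" (len 11), cursors c1@7 c2@11, authorship ......1...2
After op 2 (delete): buffer="labxrfmwt" (len 9), cursors c1@6 c2@9, authorship .........
After op 3 (delete): buffer="labxrmw" (len 7), cursors c1@5 c2@7, authorship .......
After op 4 (delete): buffer="labxm" (len 5), cursors c1@4 c2@5, authorship .....

Answer: labxm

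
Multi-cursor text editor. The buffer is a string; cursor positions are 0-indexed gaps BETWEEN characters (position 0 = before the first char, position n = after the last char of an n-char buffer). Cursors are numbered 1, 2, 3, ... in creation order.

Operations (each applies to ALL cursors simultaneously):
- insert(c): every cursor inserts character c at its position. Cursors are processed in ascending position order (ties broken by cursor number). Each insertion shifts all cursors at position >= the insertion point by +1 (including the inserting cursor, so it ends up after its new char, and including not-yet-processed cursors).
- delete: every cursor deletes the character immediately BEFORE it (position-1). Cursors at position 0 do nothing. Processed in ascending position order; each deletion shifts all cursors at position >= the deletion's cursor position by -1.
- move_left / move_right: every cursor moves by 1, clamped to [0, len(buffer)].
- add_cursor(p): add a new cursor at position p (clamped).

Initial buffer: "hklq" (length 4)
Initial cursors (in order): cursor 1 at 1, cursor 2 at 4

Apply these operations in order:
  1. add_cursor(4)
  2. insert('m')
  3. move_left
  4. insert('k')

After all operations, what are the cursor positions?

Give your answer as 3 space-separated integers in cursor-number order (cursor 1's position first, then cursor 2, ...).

After op 1 (add_cursor(4)): buffer="hklq" (len 4), cursors c1@1 c2@4 c3@4, authorship ....
After op 2 (insert('m')): buffer="hmklqmm" (len 7), cursors c1@2 c2@7 c3@7, authorship .1...23
After op 3 (move_left): buffer="hmklqmm" (len 7), cursors c1@1 c2@6 c3@6, authorship .1...23
After op 4 (insert('k')): buffer="hkmklqmkkm" (len 10), cursors c1@2 c2@9 c3@9, authorship .11...2233

Answer: 2 9 9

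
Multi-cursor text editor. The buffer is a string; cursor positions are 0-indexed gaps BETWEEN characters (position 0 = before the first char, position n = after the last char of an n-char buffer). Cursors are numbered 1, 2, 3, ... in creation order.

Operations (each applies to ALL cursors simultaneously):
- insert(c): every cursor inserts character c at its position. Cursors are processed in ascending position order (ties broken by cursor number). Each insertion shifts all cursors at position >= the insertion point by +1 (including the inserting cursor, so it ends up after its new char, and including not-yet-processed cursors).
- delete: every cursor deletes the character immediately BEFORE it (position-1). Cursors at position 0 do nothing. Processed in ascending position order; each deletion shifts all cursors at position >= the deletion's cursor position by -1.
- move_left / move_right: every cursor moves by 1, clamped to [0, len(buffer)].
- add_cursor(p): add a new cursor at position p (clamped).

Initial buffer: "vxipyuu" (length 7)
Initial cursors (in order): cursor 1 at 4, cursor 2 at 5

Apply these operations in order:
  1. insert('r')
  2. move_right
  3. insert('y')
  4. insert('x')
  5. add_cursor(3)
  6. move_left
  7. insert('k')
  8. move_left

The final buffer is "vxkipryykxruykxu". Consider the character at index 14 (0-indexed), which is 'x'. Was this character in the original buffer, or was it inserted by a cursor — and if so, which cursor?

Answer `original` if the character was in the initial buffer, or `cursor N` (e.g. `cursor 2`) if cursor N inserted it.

Answer: cursor 2

Derivation:
After op 1 (insert('r')): buffer="vxipryruu" (len 9), cursors c1@5 c2@7, authorship ....1.2..
After op 2 (move_right): buffer="vxipryruu" (len 9), cursors c1@6 c2@8, authorship ....1.2..
After op 3 (insert('y')): buffer="vxipryyruyu" (len 11), cursors c1@7 c2@10, authorship ....1.12.2.
After op 4 (insert('x')): buffer="vxipryyxruyxu" (len 13), cursors c1@8 c2@12, authorship ....1.112.22.
After op 5 (add_cursor(3)): buffer="vxipryyxruyxu" (len 13), cursors c3@3 c1@8 c2@12, authorship ....1.112.22.
After op 6 (move_left): buffer="vxipryyxruyxu" (len 13), cursors c3@2 c1@7 c2@11, authorship ....1.112.22.
After op 7 (insert('k')): buffer="vxkipryykxruykxu" (len 16), cursors c3@3 c1@9 c2@14, authorship ..3..1.1112.222.
After op 8 (move_left): buffer="vxkipryykxruykxu" (len 16), cursors c3@2 c1@8 c2@13, authorship ..3..1.1112.222.
Authorship (.=original, N=cursor N): . . 3 . . 1 . 1 1 1 2 . 2 2 2 .
Index 14: author = 2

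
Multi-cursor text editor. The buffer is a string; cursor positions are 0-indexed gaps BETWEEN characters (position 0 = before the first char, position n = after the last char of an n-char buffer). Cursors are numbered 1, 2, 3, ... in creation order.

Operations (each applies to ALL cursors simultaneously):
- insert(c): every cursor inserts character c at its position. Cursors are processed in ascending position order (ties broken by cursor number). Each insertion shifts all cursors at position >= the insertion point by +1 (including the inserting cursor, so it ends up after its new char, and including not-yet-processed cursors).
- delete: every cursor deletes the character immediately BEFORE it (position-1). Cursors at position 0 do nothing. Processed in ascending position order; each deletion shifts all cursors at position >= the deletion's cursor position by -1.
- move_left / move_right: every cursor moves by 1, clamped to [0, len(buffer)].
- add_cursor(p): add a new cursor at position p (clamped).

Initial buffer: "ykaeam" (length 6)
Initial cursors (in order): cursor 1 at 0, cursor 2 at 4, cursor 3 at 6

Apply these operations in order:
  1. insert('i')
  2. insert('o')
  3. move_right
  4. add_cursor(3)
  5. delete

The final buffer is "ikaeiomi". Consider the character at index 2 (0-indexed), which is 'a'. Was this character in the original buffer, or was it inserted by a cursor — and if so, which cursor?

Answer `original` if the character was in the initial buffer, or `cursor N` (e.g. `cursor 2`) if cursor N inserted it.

Answer: original

Derivation:
After op 1 (insert('i')): buffer="iykaeiami" (len 9), cursors c1@1 c2@6 c3@9, authorship 1....2..3
After op 2 (insert('o')): buffer="ioykaeioamio" (len 12), cursors c1@2 c2@8 c3@12, authorship 11....22..33
After op 3 (move_right): buffer="ioykaeioamio" (len 12), cursors c1@3 c2@9 c3@12, authorship 11....22..33
After op 4 (add_cursor(3)): buffer="ioykaeioamio" (len 12), cursors c1@3 c4@3 c2@9 c3@12, authorship 11....22..33
After op 5 (delete): buffer="ikaeiomi" (len 8), cursors c1@1 c4@1 c2@6 c3@8, authorship 1...22.3
Authorship (.=original, N=cursor N): 1 . . . 2 2 . 3
Index 2: author = original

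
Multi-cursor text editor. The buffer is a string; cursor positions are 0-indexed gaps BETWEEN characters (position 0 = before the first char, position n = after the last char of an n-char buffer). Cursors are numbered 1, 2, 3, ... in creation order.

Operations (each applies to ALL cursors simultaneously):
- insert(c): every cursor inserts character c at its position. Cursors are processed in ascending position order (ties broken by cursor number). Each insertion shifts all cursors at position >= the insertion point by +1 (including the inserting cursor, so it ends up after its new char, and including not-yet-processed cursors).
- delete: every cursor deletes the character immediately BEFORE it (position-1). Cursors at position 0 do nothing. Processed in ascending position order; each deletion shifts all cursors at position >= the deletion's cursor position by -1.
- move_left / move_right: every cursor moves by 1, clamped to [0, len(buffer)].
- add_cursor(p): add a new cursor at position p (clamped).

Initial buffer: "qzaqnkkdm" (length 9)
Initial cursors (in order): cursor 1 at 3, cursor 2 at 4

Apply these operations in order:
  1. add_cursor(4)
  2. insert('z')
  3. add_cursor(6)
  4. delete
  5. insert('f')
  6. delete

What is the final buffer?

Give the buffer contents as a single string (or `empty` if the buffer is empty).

After op 1 (add_cursor(4)): buffer="qzaqnkkdm" (len 9), cursors c1@3 c2@4 c3@4, authorship .........
After op 2 (insert('z')): buffer="qzazqzznkkdm" (len 12), cursors c1@4 c2@7 c3@7, authorship ...1.23.....
After op 3 (add_cursor(6)): buffer="qzazqzznkkdm" (len 12), cursors c1@4 c4@6 c2@7 c3@7, authorship ...1.23.....
After op 4 (delete): buffer="qzankkdm" (len 8), cursors c1@3 c2@3 c3@3 c4@3, authorship ........
After op 5 (insert('f')): buffer="qzaffffnkkdm" (len 12), cursors c1@7 c2@7 c3@7 c4@7, authorship ...1234.....
After op 6 (delete): buffer="qzankkdm" (len 8), cursors c1@3 c2@3 c3@3 c4@3, authorship ........

Answer: qzankkdm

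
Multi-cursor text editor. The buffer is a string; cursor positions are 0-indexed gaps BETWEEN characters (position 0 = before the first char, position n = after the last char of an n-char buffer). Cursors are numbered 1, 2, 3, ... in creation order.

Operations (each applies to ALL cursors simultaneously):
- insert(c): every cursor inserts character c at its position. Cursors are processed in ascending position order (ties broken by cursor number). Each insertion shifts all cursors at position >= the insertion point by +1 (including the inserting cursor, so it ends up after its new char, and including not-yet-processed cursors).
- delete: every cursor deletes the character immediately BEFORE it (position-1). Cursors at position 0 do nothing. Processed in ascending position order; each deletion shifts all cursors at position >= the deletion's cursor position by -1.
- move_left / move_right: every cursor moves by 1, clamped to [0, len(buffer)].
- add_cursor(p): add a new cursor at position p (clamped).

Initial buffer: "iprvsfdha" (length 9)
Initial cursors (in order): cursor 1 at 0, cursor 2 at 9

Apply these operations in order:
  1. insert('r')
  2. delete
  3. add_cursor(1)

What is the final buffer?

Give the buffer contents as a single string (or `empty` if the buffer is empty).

Answer: iprvsfdha

Derivation:
After op 1 (insert('r')): buffer="riprvsfdhar" (len 11), cursors c1@1 c2@11, authorship 1.........2
After op 2 (delete): buffer="iprvsfdha" (len 9), cursors c1@0 c2@9, authorship .........
After op 3 (add_cursor(1)): buffer="iprvsfdha" (len 9), cursors c1@0 c3@1 c2@9, authorship .........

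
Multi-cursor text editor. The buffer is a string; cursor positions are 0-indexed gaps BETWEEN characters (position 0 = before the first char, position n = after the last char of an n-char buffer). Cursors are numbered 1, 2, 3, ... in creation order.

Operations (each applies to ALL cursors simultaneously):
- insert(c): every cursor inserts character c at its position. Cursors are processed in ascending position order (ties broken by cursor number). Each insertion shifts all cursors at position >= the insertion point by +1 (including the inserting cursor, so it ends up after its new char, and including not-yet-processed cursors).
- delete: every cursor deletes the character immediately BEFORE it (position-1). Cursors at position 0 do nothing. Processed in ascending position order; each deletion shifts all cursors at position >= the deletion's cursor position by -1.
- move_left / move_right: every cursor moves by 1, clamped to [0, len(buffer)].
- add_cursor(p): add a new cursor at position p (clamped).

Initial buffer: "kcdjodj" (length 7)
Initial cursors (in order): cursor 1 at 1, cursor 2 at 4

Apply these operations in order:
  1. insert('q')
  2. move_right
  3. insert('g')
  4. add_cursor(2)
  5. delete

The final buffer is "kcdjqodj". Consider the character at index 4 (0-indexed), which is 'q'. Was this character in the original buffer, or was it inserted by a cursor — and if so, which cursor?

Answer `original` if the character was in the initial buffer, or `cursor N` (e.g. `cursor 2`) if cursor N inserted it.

Answer: cursor 2

Derivation:
After op 1 (insert('q')): buffer="kqcdjqodj" (len 9), cursors c1@2 c2@6, authorship .1...2...
After op 2 (move_right): buffer="kqcdjqodj" (len 9), cursors c1@3 c2@7, authorship .1...2...
After op 3 (insert('g')): buffer="kqcgdjqogdj" (len 11), cursors c1@4 c2@9, authorship .1.1..2.2..
After op 4 (add_cursor(2)): buffer="kqcgdjqogdj" (len 11), cursors c3@2 c1@4 c2@9, authorship .1.1..2.2..
After op 5 (delete): buffer="kcdjqodj" (len 8), cursors c3@1 c1@2 c2@6, authorship ....2...
Authorship (.=original, N=cursor N): . . . . 2 . . .
Index 4: author = 2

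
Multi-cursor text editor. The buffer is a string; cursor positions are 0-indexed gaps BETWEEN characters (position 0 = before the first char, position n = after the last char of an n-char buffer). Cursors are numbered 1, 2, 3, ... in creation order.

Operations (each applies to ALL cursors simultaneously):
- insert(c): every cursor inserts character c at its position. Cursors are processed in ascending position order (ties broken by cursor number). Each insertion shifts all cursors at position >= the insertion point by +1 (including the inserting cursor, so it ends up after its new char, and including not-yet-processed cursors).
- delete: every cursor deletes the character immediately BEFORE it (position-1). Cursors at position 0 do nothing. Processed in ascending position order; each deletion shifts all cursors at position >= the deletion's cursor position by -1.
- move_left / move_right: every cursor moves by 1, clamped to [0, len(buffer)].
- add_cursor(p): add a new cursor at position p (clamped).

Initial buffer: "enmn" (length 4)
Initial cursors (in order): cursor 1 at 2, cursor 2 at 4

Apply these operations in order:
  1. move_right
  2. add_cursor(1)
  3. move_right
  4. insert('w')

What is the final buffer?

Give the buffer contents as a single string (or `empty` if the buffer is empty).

Answer: enwmnww

Derivation:
After op 1 (move_right): buffer="enmn" (len 4), cursors c1@3 c2@4, authorship ....
After op 2 (add_cursor(1)): buffer="enmn" (len 4), cursors c3@1 c1@3 c2@4, authorship ....
After op 3 (move_right): buffer="enmn" (len 4), cursors c3@2 c1@4 c2@4, authorship ....
After op 4 (insert('w')): buffer="enwmnww" (len 7), cursors c3@3 c1@7 c2@7, authorship ..3..12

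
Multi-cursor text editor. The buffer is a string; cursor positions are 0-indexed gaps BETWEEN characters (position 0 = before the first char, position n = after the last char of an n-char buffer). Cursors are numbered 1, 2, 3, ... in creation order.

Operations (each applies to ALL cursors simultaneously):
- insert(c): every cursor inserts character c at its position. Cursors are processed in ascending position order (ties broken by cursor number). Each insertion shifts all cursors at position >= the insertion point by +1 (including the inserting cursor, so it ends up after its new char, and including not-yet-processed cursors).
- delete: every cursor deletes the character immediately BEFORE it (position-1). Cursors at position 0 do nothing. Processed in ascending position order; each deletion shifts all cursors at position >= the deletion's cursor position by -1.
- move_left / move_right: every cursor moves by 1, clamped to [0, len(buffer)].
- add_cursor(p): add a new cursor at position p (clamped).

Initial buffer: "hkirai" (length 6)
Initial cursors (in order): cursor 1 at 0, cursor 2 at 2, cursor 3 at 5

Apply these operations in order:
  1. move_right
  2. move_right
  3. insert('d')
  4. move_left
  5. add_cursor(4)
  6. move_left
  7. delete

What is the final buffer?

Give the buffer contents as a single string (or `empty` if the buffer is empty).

After op 1 (move_right): buffer="hkirai" (len 6), cursors c1@1 c2@3 c3@6, authorship ......
After op 2 (move_right): buffer="hkirai" (len 6), cursors c1@2 c2@4 c3@6, authorship ......
After op 3 (insert('d')): buffer="hkdirdaid" (len 9), cursors c1@3 c2@6 c3@9, authorship ..1..2..3
After op 4 (move_left): buffer="hkdirdaid" (len 9), cursors c1@2 c2@5 c3@8, authorship ..1..2..3
After op 5 (add_cursor(4)): buffer="hkdirdaid" (len 9), cursors c1@2 c4@4 c2@5 c3@8, authorship ..1..2..3
After op 6 (move_left): buffer="hkdirdaid" (len 9), cursors c1@1 c4@3 c2@4 c3@7, authorship ..1..2..3
After op 7 (delete): buffer="krdid" (len 5), cursors c1@0 c2@1 c4@1 c3@3, authorship ..2.3

Answer: krdid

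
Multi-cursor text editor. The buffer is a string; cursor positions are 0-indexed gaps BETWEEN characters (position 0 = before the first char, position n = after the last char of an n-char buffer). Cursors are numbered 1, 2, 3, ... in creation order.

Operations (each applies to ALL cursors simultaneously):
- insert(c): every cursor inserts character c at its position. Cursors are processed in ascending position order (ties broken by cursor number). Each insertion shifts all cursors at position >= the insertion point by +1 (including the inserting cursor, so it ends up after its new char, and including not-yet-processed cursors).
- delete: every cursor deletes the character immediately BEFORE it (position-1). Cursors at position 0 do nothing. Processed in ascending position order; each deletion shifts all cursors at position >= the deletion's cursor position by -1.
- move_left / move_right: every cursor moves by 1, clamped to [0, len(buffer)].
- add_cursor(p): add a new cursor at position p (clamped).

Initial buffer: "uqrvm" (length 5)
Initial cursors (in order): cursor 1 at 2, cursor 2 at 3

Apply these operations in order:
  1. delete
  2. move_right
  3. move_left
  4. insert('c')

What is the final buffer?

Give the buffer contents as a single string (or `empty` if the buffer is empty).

After op 1 (delete): buffer="uvm" (len 3), cursors c1@1 c2@1, authorship ...
After op 2 (move_right): buffer="uvm" (len 3), cursors c1@2 c2@2, authorship ...
After op 3 (move_left): buffer="uvm" (len 3), cursors c1@1 c2@1, authorship ...
After op 4 (insert('c')): buffer="uccvm" (len 5), cursors c1@3 c2@3, authorship .12..

Answer: uccvm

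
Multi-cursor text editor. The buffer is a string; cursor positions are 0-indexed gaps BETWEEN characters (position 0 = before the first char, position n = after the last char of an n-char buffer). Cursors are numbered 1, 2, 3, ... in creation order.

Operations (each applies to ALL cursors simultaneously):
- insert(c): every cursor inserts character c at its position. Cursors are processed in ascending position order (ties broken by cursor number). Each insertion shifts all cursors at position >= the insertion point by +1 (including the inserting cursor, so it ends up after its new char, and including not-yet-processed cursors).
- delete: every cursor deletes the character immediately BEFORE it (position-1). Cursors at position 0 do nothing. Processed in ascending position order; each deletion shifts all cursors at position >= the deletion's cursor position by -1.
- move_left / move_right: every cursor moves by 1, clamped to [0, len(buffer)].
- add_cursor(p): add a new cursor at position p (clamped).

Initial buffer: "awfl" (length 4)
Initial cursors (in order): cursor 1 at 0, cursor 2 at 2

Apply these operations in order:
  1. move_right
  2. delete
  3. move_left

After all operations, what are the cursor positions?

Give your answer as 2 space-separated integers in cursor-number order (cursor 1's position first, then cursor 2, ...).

Answer: 0 0

Derivation:
After op 1 (move_right): buffer="awfl" (len 4), cursors c1@1 c2@3, authorship ....
After op 2 (delete): buffer="wl" (len 2), cursors c1@0 c2@1, authorship ..
After op 3 (move_left): buffer="wl" (len 2), cursors c1@0 c2@0, authorship ..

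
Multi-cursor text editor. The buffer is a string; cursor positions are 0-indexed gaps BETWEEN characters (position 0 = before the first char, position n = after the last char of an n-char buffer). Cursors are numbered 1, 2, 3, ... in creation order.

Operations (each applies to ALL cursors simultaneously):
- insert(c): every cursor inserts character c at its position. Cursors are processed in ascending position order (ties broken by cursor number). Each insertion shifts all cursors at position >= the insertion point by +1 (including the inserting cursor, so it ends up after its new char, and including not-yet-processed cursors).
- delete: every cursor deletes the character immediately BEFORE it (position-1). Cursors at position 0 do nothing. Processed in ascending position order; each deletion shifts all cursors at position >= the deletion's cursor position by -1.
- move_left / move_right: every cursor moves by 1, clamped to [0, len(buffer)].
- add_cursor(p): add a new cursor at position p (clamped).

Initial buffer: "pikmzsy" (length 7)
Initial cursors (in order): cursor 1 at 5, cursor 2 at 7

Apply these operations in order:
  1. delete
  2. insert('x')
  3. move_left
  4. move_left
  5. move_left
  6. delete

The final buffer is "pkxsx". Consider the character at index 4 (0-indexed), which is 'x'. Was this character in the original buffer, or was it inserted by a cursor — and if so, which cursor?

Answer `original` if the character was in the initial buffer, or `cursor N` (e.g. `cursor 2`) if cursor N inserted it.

Answer: cursor 2

Derivation:
After op 1 (delete): buffer="pikms" (len 5), cursors c1@4 c2@5, authorship .....
After op 2 (insert('x')): buffer="pikmxsx" (len 7), cursors c1@5 c2@7, authorship ....1.2
After op 3 (move_left): buffer="pikmxsx" (len 7), cursors c1@4 c2@6, authorship ....1.2
After op 4 (move_left): buffer="pikmxsx" (len 7), cursors c1@3 c2@5, authorship ....1.2
After op 5 (move_left): buffer="pikmxsx" (len 7), cursors c1@2 c2@4, authorship ....1.2
After op 6 (delete): buffer="pkxsx" (len 5), cursors c1@1 c2@2, authorship ..1.2
Authorship (.=original, N=cursor N): . . 1 . 2
Index 4: author = 2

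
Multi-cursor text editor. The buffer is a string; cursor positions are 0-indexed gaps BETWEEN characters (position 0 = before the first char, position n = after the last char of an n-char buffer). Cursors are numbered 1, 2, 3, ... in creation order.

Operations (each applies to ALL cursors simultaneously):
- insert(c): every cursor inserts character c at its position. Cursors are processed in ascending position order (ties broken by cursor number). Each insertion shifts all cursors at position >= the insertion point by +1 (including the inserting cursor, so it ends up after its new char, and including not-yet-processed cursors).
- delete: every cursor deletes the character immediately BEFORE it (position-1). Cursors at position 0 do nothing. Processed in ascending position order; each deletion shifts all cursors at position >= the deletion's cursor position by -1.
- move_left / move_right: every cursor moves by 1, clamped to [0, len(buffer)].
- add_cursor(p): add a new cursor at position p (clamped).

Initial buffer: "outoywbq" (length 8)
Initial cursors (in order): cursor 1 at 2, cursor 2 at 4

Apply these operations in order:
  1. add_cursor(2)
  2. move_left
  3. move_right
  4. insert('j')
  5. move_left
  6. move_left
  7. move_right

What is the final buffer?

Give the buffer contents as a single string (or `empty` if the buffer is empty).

Answer: oujjtojywbq

Derivation:
After op 1 (add_cursor(2)): buffer="outoywbq" (len 8), cursors c1@2 c3@2 c2@4, authorship ........
After op 2 (move_left): buffer="outoywbq" (len 8), cursors c1@1 c3@1 c2@3, authorship ........
After op 3 (move_right): buffer="outoywbq" (len 8), cursors c1@2 c3@2 c2@4, authorship ........
After op 4 (insert('j')): buffer="oujjtojywbq" (len 11), cursors c1@4 c3@4 c2@7, authorship ..13..2....
After op 5 (move_left): buffer="oujjtojywbq" (len 11), cursors c1@3 c3@3 c2@6, authorship ..13..2....
After op 6 (move_left): buffer="oujjtojywbq" (len 11), cursors c1@2 c3@2 c2@5, authorship ..13..2....
After op 7 (move_right): buffer="oujjtojywbq" (len 11), cursors c1@3 c3@3 c2@6, authorship ..13..2....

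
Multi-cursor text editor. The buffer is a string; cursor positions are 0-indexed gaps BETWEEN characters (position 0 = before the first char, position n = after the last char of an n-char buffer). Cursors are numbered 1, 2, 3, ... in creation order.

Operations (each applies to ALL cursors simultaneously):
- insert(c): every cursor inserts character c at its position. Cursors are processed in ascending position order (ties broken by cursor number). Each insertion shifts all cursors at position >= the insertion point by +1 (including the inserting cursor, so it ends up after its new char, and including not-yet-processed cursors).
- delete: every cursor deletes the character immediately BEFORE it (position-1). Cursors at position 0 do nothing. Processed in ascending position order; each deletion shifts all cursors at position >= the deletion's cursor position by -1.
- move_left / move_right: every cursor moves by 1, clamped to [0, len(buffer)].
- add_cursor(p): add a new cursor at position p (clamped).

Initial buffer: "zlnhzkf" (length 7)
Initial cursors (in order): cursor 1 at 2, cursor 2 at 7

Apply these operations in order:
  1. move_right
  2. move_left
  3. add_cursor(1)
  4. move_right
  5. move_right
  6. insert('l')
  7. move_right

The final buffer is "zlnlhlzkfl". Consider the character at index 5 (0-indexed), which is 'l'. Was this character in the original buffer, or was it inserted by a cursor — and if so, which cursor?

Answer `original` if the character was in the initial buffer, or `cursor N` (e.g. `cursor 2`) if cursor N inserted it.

Answer: cursor 1

Derivation:
After op 1 (move_right): buffer="zlnhzkf" (len 7), cursors c1@3 c2@7, authorship .......
After op 2 (move_left): buffer="zlnhzkf" (len 7), cursors c1@2 c2@6, authorship .......
After op 3 (add_cursor(1)): buffer="zlnhzkf" (len 7), cursors c3@1 c1@2 c2@6, authorship .......
After op 4 (move_right): buffer="zlnhzkf" (len 7), cursors c3@2 c1@3 c2@7, authorship .......
After op 5 (move_right): buffer="zlnhzkf" (len 7), cursors c3@3 c1@4 c2@7, authorship .......
After op 6 (insert('l')): buffer="zlnlhlzkfl" (len 10), cursors c3@4 c1@6 c2@10, authorship ...3.1...2
After op 7 (move_right): buffer="zlnlhlzkfl" (len 10), cursors c3@5 c1@7 c2@10, authorship ...3.1...2
Authorship (.=original, N=cursor N): . . . 3 . 1 . . . 2
Index 5: author = 1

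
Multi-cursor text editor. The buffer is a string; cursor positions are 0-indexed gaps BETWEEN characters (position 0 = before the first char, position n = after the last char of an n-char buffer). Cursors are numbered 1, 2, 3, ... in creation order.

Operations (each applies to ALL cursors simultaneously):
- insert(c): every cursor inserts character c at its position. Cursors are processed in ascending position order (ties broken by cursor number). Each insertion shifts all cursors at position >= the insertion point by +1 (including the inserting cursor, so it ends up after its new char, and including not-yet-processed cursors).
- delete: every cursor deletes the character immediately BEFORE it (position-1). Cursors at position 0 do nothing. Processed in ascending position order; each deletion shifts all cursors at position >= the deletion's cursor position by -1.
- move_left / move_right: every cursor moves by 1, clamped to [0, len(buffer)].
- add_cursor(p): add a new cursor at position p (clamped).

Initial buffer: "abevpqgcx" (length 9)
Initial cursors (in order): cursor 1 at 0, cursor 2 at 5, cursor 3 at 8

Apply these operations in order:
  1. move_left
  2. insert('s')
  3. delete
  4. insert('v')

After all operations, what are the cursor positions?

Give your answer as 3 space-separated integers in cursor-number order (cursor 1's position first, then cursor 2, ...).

Answer: 1 6 10

Derivation:
After op 1 (move_left): buffer="abevpqgcx" (len 9), cursors c1@0 c2@4 c3@7, authorship .........
After op 2 (insert('s')): buffer="sabevspqgscx" (len 12), cursors c1@1 c2@6 c3@10, authorship 1....2...3..
After op 3 (delete): buffer="abevpqgcx" (len 9), cursors c1@0 c2@4 c3@7, authorship .........
After op 4 (insert('v')): buffer="vabevvpqgvcx" (len 12), cursors c1@1 c2@6 c3@10, authorship 1....2...3..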